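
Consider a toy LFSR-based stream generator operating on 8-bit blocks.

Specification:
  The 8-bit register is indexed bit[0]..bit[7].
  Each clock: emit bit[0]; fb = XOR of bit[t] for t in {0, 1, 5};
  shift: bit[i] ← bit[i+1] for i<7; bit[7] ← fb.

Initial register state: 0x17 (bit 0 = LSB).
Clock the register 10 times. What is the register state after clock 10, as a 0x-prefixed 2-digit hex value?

0x7F

reg_0 = 0x17
clock 1: out=1, reg = 0x0B
clock 2: out=1, reg = 0x05
clock 3: out=1, reg = 0x82
clock 4: out=0, reg = 0xC1
clock 5: out=1, reg = 0xE0
clock 6: out=0, reg = 0xF0
clock 7: out=0, reg = 0xF8
clock 8: out=0, reg = 0xFC
clock 9: out=0, reg = 0xFE
clock 10: out=0, reg = 0x7F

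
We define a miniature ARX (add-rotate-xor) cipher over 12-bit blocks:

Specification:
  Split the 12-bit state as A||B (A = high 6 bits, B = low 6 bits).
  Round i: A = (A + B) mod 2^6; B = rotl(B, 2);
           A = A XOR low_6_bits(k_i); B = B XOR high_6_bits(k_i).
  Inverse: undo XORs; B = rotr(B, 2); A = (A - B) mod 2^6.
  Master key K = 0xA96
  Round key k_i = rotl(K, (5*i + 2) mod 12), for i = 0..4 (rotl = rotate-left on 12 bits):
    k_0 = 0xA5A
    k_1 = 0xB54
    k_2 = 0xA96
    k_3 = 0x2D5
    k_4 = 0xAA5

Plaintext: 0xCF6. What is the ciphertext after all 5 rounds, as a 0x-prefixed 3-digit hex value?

s_0 = plaintext = 0xCF6
s_1 = Round(s_0, k_0) = 0xCF2
s_2 = Round(s_1, k_1) = 0xC66
s_3 = Round(s_2, k_2) = 0x070
s_4 = Round(s_3, k_3) = 0x908
s_5 = Round(s_4, k_4) = 0x24A

0x24A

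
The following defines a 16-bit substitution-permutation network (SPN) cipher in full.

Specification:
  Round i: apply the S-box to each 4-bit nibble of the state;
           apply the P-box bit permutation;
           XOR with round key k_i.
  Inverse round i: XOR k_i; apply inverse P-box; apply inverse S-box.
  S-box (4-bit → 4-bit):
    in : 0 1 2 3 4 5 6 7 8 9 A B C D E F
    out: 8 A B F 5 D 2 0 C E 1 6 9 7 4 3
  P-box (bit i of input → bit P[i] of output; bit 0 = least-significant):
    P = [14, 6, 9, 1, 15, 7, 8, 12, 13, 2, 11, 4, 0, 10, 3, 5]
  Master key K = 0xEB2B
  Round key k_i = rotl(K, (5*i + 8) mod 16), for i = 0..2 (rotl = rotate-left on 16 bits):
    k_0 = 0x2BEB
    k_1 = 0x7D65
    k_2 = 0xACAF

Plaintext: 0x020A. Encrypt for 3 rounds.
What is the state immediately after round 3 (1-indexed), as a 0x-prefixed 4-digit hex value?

0x93A5

s_0 = plaintext = 0x020A
s_1 = Round(s_0, k_0) = 0x5BDF
s_2 = Round(s_1, k_1) = 0xB488
s_3 = Round(s_2, k_2) = 0x93A5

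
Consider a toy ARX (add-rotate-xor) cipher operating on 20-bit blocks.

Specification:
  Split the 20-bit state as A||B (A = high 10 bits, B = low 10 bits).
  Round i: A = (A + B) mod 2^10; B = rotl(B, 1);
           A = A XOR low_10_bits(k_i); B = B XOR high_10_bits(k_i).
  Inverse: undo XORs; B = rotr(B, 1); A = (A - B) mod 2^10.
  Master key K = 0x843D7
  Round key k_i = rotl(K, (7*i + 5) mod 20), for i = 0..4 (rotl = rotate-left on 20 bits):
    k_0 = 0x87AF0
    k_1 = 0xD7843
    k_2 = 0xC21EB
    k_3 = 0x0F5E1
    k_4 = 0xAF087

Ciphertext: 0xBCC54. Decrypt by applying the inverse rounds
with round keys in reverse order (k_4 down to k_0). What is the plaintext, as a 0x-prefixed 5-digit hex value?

0x689ED

s_0 = ciphertext = 0xBCC54
s_1 = InvRound(s_0, k_4) = 0x40174
s_2 = InvRound(s_1, k_3) = 0x8F6A4
s_3 = InvRound(s_2, k_2) = 0xC00D6
s_4 = InvRound(s_3, k_1) = 0x5FDC4
s_5 = InvRound(s_4, k_0) = 0x689ED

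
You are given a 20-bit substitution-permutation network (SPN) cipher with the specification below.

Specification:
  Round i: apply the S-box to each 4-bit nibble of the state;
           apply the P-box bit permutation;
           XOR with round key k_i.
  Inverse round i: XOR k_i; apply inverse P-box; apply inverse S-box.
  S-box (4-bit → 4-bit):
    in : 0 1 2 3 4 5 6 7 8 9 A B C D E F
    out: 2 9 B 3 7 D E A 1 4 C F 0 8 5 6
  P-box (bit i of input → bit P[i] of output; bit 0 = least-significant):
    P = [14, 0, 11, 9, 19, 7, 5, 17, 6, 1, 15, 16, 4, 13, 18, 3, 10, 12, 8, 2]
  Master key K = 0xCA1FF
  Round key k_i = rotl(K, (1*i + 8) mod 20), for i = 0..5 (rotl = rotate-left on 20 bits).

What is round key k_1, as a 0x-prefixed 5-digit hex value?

0x3FF94

K = 0xCA1FF
k_0 = rotl(K, (1*0+8) mod 20) = rotl(K, 8) = 0x1FFCA
k_1 = rotl(K, (1*1+8) mod 20) = rotl(K, 9) = 0x3FF94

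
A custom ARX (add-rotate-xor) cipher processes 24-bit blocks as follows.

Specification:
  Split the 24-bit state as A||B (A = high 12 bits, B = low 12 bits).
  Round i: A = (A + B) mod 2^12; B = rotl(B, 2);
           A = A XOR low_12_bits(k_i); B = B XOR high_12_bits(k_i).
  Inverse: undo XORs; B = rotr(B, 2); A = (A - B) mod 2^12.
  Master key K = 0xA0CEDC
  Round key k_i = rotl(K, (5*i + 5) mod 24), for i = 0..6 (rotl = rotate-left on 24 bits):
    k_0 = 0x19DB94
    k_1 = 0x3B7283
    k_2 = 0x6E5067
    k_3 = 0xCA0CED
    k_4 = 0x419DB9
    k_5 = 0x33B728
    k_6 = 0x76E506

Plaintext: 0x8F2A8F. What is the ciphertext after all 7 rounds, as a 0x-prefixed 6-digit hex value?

s_0 = plaintext = 0x8F2A8F
s_1 = Round(s_0, k_0) = 0x815BA3
s_2 = Round(s_1, k_1) = 0x13BD39
s_3 = Round(s_2, k_2) = 0xE13202
s_4 = Round(s_3, k_3) = 0xCF84A8
s_5 = Round(s_4, k_4) = 0xC196B8
s_6 = Round(s_5, k_5) = 0x5F99DA
s_7 = Round(s_6, k_6) = 0xAD5004

0xAD5004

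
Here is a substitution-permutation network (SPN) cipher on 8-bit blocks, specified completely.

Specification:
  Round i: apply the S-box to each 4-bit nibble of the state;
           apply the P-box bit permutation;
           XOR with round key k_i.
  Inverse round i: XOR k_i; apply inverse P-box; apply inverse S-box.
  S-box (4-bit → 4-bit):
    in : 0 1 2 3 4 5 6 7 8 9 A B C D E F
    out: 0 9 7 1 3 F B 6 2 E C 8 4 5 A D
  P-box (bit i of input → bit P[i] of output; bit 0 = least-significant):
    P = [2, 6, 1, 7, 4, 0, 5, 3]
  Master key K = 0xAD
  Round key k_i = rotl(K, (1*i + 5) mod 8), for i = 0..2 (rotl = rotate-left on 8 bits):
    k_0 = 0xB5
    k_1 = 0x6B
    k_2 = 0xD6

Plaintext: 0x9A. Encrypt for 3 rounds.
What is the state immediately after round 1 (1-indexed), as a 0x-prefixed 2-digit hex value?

0x1E

s_0 = plaintext = 0x9A
s_1 = Round(s_0, k_0) = 0x1E
s_2 = Round(s_1, k_1) = 0xB3
s_3 = Round(s_2, k_2) = 0xDA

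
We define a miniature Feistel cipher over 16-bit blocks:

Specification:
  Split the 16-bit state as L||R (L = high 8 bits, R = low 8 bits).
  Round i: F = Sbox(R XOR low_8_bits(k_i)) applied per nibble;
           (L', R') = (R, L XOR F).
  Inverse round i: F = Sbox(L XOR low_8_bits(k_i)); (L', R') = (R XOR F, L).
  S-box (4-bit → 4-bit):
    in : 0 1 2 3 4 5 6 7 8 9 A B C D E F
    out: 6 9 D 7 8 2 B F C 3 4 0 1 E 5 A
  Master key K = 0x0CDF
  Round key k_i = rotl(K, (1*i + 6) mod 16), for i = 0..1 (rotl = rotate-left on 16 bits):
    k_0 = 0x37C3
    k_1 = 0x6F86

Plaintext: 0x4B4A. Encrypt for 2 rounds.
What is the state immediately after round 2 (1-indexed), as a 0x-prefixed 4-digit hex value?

s_0 = plaintext = 0x4B4A
s_1 = Round(s_0, k_0) = 0x4A88
s_2 = Round(s_1, k_1) = 0x882F

0x882F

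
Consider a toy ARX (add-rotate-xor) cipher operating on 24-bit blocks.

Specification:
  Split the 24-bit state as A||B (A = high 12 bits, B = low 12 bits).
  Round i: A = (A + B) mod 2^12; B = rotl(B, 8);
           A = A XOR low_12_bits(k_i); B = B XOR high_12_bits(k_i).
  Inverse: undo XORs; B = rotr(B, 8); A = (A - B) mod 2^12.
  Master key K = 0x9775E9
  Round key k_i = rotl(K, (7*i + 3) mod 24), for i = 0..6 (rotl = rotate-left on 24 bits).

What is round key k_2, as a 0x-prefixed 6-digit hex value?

K = 0x9775E9
k_0 = rotl(K, (7*0+3) mod 24) = rotl(K, 3) = 0xBBAF4C
k_1 = rotl(K, (7*1+3) mod 24) = rotl(K, 10) = 0xD7A65D
k_2 = rotl(K, (7*2+3) mod 24) = rotl(K, 17) = 0xD32EEB

0xD32EEB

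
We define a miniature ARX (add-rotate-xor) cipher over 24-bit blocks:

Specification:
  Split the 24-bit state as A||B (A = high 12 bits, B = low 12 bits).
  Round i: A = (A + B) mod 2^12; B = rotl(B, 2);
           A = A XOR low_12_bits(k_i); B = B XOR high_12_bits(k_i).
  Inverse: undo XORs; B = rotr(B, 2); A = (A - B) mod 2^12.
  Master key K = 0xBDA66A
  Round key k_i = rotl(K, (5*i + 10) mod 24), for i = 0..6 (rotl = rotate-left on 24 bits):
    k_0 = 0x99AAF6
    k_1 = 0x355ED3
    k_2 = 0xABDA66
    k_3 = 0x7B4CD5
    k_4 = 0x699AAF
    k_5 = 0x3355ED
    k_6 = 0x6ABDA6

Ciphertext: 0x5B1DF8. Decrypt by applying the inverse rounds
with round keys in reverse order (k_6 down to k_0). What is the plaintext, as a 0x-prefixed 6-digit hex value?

0xE66CFA

s_0 = ciphertext = 0x5B1DF8
s_1 = InvRound(s_0, k_6) = 0x943ED4
s_2 = InvRound(s_1, k_5) = 0x536778
s_3 = InvRound(s_2, k_4) = 0xB21478
s_4 = InvRound(s_3, k_3) = 0x7010F3
s_5 = InvRound(s_4, k_2) = 0x2D4A93
s_6 = InvRound(s_5, k_1) = 0x196A71
s_7 = InvRound(s_6, k_0) = 0xE66CFA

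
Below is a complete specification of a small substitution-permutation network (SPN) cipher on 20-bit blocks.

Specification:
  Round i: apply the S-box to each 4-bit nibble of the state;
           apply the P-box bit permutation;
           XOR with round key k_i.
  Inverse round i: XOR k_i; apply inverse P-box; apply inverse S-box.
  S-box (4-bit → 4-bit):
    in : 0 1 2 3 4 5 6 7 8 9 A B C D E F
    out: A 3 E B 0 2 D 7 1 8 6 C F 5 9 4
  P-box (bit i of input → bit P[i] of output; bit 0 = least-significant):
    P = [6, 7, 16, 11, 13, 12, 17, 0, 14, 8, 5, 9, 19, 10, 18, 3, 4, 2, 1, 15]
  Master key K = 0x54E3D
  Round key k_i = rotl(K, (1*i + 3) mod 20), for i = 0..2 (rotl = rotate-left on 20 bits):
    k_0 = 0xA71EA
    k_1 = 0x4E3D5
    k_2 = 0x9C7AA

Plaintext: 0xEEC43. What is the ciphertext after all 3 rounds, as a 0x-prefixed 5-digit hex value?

s_0 = plaintext = 0xEEC43
s_1 = Round(s_0, k_0) = 0x2BA12
s_2 = Round(s_1, k_1) = 0x15A7B
s_3 = Round(s_2, k_2) = 0xAFA9E

0xAFA9E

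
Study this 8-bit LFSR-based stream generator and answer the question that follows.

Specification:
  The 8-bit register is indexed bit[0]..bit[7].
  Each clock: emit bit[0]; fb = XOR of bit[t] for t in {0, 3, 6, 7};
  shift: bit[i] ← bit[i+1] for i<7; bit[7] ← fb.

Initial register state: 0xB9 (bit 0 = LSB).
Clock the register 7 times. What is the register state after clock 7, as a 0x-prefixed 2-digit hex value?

reg_0 = 0xB9
clock 1: out=1, reg = 0xDC
clock 2: out=0, reg = 0xEE
clock 3: out=0, reg = 0xF7
clock 4: out=1, reg = 0xFB
clock 5: out=1, reg = 0x7D
clock 6: out=1, reg = 0xBE
clock 7: out=0, reg = 0x5F

0x5F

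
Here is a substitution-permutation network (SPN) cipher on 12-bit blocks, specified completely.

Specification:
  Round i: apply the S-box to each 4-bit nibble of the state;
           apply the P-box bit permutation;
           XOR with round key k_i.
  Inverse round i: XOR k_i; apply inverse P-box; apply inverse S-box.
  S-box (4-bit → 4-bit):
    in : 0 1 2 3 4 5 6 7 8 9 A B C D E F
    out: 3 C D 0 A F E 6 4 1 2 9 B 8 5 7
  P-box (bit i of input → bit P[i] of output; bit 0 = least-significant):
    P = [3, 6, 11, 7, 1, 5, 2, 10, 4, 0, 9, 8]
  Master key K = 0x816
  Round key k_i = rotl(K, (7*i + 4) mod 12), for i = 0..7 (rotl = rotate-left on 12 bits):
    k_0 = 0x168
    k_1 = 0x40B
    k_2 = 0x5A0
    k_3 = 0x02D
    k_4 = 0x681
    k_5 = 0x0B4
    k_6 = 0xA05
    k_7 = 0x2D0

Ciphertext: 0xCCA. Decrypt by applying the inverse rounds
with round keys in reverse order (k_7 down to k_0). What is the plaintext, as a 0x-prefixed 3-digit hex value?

0xB11

s_0 = ciphertext = 0xCCA
s_1 = InvRound(s_0, k_7) = 0xEBE
s_2 = InvRound(s_1, k_6) = 0x0CB
s_3 = InvRound(s_2, k_5) = 0x0F0
s_4 = InvRound(s_3, k_4) = 0xF4A
s_5 = InvRound(s_4, k_3) = 0x657
s_6 = InvRound(s_5, k_2) = 0x5F4
s_7 = InvRound(s_6, k_1) = 0xCFC
s_8 = InvRound(s_7, k_0) = 0xB11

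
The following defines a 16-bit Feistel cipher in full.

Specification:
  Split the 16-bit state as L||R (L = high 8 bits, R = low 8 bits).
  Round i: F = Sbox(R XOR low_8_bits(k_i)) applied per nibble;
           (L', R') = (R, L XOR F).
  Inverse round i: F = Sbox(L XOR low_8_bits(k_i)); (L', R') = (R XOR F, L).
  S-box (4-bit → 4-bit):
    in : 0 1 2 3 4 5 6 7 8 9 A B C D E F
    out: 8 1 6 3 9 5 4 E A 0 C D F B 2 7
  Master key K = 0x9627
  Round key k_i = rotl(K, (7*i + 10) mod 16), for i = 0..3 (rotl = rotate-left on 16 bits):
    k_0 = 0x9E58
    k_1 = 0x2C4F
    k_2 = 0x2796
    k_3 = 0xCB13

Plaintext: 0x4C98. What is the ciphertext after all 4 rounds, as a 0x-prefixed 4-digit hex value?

s_0 = plaintext = 0x4C98
s_1 = Round(s_0, k_0) = 0x98B4
s_2 = Round(s_1, k_1) = 0xB4E5
s_3 = Round(s_2, k_2) = 0xE557
s_4 = Round(s_3, k_3) = 0x577C

0x577C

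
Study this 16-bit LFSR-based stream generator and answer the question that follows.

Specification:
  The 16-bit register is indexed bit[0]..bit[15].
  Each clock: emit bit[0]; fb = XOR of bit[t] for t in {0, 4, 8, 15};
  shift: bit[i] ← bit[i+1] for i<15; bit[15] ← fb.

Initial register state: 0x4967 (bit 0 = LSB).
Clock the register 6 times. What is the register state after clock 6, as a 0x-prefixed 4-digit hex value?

reg_0 = 0x4967
clock 1: out=1, reg = 0x24B3
clock 2: out=1, reg = 0x1259
clock 3: out=1, reg = 0x092C
clock 4: out=0, reg = 0x8496
clock 5: out=0, reg = 0x424B
clock 6: out=1, reg = 0xA125

0xA125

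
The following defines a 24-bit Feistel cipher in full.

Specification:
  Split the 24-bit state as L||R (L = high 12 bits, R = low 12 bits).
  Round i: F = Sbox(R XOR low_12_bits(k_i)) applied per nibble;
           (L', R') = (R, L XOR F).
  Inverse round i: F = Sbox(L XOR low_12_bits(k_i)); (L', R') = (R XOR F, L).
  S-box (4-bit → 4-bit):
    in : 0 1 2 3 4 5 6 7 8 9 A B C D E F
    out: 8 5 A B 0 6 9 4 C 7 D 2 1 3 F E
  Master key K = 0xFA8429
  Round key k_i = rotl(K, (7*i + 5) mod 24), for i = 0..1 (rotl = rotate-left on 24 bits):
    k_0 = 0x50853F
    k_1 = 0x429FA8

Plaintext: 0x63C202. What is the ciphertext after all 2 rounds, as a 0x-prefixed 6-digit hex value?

0x28F1A6

s_0 = plaintext = 0x63C202
s_1 = Round(s_0, k_0) = 0x20228F
s_2 = Round(s_1, k_1) = 0x28F1A6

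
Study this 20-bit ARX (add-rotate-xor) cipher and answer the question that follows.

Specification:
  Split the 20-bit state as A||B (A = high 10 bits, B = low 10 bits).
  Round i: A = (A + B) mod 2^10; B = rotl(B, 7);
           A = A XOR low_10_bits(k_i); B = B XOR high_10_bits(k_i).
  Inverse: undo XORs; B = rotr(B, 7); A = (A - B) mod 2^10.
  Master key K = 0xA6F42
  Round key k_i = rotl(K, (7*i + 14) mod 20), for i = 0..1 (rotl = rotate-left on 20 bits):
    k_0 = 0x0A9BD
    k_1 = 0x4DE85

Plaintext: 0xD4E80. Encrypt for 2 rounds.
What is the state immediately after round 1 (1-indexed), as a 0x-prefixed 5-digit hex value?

s_0 = plaintext = 0xD4E80
s_1 = Round(s_0, k_0) = 0x1B87A
s_2 = Round(s_1, k_1) = 0x9B438

0x1B87A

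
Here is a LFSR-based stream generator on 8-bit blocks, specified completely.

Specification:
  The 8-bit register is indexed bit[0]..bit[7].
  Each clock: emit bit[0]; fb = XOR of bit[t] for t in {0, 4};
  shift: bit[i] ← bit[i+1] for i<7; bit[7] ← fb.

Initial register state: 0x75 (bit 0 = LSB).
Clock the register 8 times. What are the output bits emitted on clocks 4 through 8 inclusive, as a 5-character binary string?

01110

reg_0 = 0x75
clock 1: out=1, reg = 0x3A
clock 2: out=0, reg = 0x9D
clock 3: out=1, reg = 0x4E
clock 4: out=0, reg = 0x27
clock 5: out=1, reg = 0x93
clock 6: out=1, reg = 0x49
clock 7: out=1, reg = 0xA4
clock 8: out=0, reg = 0x52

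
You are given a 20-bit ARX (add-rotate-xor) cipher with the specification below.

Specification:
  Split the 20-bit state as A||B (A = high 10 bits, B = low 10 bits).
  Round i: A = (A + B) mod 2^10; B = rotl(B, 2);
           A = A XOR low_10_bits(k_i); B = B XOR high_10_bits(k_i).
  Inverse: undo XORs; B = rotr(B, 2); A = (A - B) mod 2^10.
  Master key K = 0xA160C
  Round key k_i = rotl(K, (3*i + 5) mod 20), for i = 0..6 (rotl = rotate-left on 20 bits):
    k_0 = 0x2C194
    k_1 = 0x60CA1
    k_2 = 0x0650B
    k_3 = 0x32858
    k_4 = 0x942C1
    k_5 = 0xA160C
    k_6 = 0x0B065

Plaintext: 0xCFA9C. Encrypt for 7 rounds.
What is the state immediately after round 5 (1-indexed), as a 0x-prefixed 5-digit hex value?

0xE7680

s_0 = plaintext = 0xCFA9C
s_1 = Round(s_0, k_0) = 0x13AC2
s_2 = Round(s_1, k_1) = 0xEC689
s_3 = Round(s_2, k_2) = 0xCC63F
s_4 = Round(s_3, k_3) = 0x4A034
s_5 = Round(s_4, k_4) = 0xE7680
s_6 = Round(s_5, k_5) = 0x04487
s_7 = Round(s_6, k_6) = 0x3F630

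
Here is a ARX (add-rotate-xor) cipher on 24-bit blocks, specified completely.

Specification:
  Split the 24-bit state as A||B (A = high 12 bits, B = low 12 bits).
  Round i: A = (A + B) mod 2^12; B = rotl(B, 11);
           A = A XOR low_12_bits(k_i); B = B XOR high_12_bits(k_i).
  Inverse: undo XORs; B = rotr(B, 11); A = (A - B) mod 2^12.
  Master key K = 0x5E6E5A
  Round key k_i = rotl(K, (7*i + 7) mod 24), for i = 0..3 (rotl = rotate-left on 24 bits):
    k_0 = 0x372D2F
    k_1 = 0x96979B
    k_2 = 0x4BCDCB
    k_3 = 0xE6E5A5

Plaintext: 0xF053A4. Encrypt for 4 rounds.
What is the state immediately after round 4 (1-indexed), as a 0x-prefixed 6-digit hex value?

0xD78A3E

s_0 = plaintext = 0xF053A4
s_1 = Round(s_0, k_0) = 0xF862A0
s_2 = Round(s_1, k_1) = 0x5BD839
s_3 = Round(s_2, k_2) = 0x03D8A0
s_4 = Round(s_3, k_3) = 0xD78A3E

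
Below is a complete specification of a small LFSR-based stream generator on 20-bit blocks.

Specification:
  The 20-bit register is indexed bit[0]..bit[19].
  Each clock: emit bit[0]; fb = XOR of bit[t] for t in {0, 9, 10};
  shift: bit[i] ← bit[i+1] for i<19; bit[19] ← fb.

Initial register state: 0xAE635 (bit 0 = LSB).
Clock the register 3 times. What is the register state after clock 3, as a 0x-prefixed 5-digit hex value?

0xF5CC6

reg_0 = 0xAE635
clock 1: out=1, reg = 0xD731A
clock 2: out=0, reg = 0xEB98D
clock 3: out=1, reg = 0xF5CC6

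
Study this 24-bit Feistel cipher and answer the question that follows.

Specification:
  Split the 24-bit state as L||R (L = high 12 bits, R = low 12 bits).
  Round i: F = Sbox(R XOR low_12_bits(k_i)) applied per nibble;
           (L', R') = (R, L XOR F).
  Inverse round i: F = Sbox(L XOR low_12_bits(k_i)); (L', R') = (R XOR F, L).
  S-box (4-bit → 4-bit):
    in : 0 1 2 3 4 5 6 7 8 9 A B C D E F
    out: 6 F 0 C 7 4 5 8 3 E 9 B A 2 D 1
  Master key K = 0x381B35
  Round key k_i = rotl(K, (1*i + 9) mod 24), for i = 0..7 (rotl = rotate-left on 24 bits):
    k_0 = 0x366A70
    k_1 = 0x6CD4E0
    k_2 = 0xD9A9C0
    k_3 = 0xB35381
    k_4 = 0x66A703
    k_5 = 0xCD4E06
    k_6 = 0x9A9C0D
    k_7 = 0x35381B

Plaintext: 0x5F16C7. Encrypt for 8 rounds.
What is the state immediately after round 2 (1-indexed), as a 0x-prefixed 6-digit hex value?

0xF49D59

s_0 = plaintext = 0x5F16C7
s_1 = Round(s_0, k_0) = 0x6C7F49
s_2 = Round(s_1, k_1) = 0xF49D59
s_3 = Round(s_2, k_2) = 0xD598A7
s_4 = Round(s_3, k_3) = 0x8A765C
s_5 = Round(s_4, k_4) = 0x65C7E6
s_6 = Round(s_5, k_5) = 0x7E688A
s_7 = Round(s_6, k_6) = 0x88A0DE
s_8 = Round(s_7, k_7) = 0x0DEB2E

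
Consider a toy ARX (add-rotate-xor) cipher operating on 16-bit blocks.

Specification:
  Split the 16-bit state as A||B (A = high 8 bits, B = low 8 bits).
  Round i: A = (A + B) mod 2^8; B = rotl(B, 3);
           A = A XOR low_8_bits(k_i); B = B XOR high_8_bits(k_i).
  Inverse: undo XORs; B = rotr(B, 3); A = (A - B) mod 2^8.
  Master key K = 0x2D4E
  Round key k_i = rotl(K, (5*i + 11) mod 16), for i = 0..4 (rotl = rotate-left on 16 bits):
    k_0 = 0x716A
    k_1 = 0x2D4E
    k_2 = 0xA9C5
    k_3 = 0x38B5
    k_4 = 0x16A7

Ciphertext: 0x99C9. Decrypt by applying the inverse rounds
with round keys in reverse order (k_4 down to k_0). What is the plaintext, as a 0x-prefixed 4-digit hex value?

0x1572

s_0 = ciphertext = 0x99C9
s_1 = InvRound(s_0, k_4) = 0x43FB
s_2 = InvRound(s_1, k_3) = 0x7E78
s_3 = InvRound(s_2, k_2) = 0x813A
s_4 = InvRound(s_3, k_1) = 0xEDE2
s_5 = InvRound(s_4, k_0) = 0x1572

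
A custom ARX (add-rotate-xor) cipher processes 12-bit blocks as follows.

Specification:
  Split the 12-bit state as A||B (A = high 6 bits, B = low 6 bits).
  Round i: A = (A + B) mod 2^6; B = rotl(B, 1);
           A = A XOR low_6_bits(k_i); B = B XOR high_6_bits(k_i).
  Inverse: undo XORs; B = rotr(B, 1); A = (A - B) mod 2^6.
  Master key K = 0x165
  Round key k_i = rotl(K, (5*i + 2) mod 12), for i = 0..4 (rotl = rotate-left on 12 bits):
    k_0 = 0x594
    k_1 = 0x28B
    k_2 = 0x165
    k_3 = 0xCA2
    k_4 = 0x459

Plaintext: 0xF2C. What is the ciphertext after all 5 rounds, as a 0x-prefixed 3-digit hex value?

s_0 = plaintext = 0xF2C
s_1 = Round(s_0, k_0) = 0xF0F
s_2 = Round(s_1, k_1) = 0x014
s_3 = Round(s_2, k_2) = 0xC6D
s_4 = Round(s_3, k_3) = 0xF29
s_5 = Round(s_4, k_4) = 0xF02

0xF02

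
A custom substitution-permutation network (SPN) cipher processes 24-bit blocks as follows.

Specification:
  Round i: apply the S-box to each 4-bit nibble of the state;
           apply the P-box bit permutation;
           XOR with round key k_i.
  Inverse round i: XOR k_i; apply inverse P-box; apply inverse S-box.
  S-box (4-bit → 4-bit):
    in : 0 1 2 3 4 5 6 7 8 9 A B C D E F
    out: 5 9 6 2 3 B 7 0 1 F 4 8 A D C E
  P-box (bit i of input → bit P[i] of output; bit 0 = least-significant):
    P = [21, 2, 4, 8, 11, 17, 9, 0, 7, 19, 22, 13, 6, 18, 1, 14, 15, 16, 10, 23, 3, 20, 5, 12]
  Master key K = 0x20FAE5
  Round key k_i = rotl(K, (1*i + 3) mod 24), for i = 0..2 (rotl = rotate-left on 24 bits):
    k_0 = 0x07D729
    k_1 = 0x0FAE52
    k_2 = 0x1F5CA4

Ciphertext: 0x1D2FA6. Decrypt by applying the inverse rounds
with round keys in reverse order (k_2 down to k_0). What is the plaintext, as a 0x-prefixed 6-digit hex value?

0x76B676

s_0 = ciphertext = 0x1D2FA6
s_1 = InvRound(s_0, k_2) = 0xB7EB2B
s_2 = InvRound(s_1, k_1) = 0x6E13BD
s_3 = InvRound(s_2, k_0) = 0x76B676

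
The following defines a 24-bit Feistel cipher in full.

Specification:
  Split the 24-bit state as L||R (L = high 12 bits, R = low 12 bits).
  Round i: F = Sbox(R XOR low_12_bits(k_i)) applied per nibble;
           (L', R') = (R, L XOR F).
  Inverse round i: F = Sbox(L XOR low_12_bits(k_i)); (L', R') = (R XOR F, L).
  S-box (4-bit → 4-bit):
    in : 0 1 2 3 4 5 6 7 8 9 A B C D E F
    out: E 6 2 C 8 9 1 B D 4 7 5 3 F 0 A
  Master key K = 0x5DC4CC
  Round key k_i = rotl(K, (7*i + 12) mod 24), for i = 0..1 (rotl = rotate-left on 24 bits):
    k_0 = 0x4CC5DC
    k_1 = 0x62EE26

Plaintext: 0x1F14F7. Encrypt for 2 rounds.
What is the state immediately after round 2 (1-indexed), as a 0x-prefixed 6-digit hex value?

s_0 = plaintext = 0x1F14F7
s_1 = Round(s_0, k_0) = 0x4F77D4
s_2 = Round(s_1, k_1) = 0x7D4055

0x7D4055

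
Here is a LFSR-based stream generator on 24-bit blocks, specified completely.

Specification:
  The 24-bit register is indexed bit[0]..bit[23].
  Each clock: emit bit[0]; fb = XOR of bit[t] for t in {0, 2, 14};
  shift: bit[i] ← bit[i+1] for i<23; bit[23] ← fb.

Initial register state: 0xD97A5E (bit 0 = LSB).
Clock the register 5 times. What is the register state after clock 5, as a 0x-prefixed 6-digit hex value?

0x66CBD2

reg_0 = 0xD97A5E
clock 1: out=0, reg = 0x6CBD2F
clock 2: out=1, reg = 0x365E97
clock 3: out=1, reg = 0x9B2F4B
clock 4: out=1, reg = 0xCD97A5
clock 5: out=1, reg = 0x66CBD2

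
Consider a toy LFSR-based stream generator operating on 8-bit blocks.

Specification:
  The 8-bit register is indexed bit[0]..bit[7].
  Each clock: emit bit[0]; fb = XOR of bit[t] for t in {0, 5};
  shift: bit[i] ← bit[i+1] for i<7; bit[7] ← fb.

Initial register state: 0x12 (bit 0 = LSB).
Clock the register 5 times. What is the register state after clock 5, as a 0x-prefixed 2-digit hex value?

reg_0 = 0x12
clock 1: out=0, reg = 0x09
clock 2: out=1, reg = 0x84
clock 3: out=0, reg = 0x42
clock 4: out=0, reg = 0x21
clock 5: out=1, reg = 0x10

0x10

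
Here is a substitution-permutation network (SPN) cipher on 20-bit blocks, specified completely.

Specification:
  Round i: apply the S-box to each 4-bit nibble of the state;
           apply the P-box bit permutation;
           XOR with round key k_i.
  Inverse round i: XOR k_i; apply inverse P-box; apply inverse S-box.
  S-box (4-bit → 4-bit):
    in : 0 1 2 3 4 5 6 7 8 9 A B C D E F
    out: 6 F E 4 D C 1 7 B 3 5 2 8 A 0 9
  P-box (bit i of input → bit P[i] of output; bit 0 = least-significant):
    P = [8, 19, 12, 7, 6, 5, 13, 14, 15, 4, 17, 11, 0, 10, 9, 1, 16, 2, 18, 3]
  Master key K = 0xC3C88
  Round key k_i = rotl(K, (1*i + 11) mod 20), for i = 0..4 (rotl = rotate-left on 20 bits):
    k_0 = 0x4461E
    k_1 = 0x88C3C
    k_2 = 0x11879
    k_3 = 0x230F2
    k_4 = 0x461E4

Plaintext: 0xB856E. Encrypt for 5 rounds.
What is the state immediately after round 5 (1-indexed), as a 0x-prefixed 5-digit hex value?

s_0 = plaintext = 0xB856E
s_1 = Round(s_0, k_0) = 0x64A59
s_2 = Round(s_1, k_1) = 0x36F3F
s_3 = Round(s_2, k_2) = 0x5B1F8
s_4 = Round(s_3, k_3) = 0xCFD2A
s_5 = Round(s_4, k_4) = 0x418DF

0x418DF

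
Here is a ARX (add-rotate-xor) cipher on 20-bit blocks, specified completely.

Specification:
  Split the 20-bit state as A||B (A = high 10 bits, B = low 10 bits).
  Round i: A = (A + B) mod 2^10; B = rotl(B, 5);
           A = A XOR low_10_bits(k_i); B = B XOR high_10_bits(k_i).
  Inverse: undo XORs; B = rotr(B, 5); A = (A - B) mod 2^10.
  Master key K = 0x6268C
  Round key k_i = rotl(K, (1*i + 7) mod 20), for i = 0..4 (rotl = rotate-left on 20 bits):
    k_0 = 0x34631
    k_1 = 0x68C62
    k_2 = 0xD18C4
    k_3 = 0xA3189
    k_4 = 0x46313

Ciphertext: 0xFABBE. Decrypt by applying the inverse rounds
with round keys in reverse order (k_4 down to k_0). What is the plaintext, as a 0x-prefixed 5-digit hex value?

0x5B906

s_0 = ciphertext = 0xFABBE
s_1 = InvRound(s_0, k_4) = 0x090D5
s_2 = InvRound(s_1, k_3) = 0x9EF32
s_3 = InvRound(s_2, k_2) = 0x0F283
s_4 = InvRound(s_3, k_1) = 0x11419
s_5 = InvRound(s_4, k_0) = 0x5B906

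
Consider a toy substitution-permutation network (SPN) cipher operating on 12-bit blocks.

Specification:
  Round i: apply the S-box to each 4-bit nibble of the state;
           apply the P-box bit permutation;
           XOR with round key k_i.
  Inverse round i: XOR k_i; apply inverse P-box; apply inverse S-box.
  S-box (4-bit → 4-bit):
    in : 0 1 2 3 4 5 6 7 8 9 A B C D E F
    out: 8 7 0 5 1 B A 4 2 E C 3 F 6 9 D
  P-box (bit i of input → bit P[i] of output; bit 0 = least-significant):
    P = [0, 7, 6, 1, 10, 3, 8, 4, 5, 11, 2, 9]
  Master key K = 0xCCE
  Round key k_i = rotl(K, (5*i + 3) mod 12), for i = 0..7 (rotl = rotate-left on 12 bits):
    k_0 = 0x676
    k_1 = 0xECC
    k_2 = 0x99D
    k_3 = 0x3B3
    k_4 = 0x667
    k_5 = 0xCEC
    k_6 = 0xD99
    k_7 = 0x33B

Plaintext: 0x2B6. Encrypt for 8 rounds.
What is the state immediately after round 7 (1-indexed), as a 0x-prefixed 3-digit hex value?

s_0 = plaintext = 0x2B6
s_1 = Round(s_0, k_0) = 0x2FC
s_2 = Round(s_1, k_1) = 0xB1F
s_3 = Round(s_2, k_2) = 0x4F6
s_4 = Round(s_3, k_3) = 0x601
s_5 = Round(s_4, k_4) = 0xCB6
s_6 = Round(s_5, k_5) = 0x242
s_7 = Round(s_6, k_6) = 0x999
s_8 = Round(s_7, k_7) = 0x8E5

0x999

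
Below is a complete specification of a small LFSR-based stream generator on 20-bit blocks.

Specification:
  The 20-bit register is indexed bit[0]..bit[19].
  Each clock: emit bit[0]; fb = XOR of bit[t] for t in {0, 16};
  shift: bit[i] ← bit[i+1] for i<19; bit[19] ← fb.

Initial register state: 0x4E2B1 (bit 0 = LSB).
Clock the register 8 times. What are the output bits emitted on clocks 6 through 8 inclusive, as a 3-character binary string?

reg_0 = 0x4E2B1
clock 1: out=1, reg = 0xA7158
clock 2: out=0, reg = 0x538AC
clock 3: out=0, reg = 0xA9C56
clock 4: out=0, reg = 0x54E2B
clock 5: out=1, reg = 0x2A715
clock 6: out=1, reg = 0x9538A
clock 7: out=0, reg = 0xCA9C5
clock 8: out=1, reg = 0xE54E2

101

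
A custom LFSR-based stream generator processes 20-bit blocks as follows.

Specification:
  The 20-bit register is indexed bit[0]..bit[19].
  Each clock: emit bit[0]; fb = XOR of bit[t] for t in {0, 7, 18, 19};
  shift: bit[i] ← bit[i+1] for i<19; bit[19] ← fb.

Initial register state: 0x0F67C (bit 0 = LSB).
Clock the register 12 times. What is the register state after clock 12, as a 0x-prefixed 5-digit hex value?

0x1300F

reg_0 = 0x0F67C
clock 1: out=0, reg = 0x07B3E
clock 2: out=0, reg = 0x03D9F
clock 3: out=1, reg = 0x01ECF
clock 4: out=1, reg = 0x00F67
clock 5: out=1, reg = 0x807B3
clock 6: out=1, reg = 0xC03D9
clock 7: out=1, reg = 0x601EC
clock 8: out=0, reg = 0x300F6
clock 9: out=0, reg = 0x9807B
clock 10: out=1, reg = 0x4C03D
clock 11: out=1, reg = 0x2601E
clock 12: out=0, reg = 0x1300F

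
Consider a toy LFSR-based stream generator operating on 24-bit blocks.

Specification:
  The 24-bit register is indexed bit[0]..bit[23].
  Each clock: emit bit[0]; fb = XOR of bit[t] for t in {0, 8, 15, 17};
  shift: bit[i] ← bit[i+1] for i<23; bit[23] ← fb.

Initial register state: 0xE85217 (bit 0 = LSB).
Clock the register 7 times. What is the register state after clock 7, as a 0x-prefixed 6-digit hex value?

reg_0 = 0xE85217
clock 1: out=1, reg = 0xF4290B
clock 2: out=1, reg = 0x7A1485
clock 3: out=1, reg = 0x3D0A42
clock 4: out=0, reg = 0x1E8521
clock 5: out=1, reg = 0x0F4290
clock 6: out=0, reg = 0x87A148
clock 7: out=0, reg = 0xC3D0A4

0xC3D0A4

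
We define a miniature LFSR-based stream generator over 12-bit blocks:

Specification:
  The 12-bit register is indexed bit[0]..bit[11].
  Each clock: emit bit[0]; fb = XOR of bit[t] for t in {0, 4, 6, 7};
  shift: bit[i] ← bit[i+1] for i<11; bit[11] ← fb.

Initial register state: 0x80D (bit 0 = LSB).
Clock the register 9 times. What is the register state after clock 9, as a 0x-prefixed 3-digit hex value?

reg_0 = 0x80D
clock 1: out=1, reg = 0xC06
clock 2: out=0, reg = 0x603
clock 3: out=1, reg = 0xB01
clock 4: out=1, reg = 0xD80
clock 5: out=0, reg = 0xEC0
clock 6: out=0, reg = 0x760
clock 7: out=0, reg = 0xBB0
clock 8: out=0, reg = 0x5D8
clock 9: out=0, reg = 0xAEC

0xAEC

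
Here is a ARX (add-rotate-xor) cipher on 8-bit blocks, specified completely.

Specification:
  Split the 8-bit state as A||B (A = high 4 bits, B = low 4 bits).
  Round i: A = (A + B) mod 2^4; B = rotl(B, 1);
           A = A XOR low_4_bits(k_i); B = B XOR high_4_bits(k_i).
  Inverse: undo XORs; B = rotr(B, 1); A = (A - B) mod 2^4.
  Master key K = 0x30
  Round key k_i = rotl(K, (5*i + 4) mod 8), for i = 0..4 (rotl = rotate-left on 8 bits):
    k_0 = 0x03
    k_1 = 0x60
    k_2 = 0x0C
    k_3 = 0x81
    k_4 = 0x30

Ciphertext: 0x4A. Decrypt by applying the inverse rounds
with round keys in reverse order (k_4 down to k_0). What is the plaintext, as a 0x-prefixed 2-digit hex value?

s_0 = ciphertext = 0x4A
s_1 = InvRound(s_0, k_4) = 0x8C
s_2 = InvRound(s_1, k_3) = 0x72
s_3 = InvRound(s_2, k_2) = 0xA1
s_4 = InvRound(s_3, k_1) = 0xFB
s_5 = InvRound(s_4, k_0) = 0xFD

0xFD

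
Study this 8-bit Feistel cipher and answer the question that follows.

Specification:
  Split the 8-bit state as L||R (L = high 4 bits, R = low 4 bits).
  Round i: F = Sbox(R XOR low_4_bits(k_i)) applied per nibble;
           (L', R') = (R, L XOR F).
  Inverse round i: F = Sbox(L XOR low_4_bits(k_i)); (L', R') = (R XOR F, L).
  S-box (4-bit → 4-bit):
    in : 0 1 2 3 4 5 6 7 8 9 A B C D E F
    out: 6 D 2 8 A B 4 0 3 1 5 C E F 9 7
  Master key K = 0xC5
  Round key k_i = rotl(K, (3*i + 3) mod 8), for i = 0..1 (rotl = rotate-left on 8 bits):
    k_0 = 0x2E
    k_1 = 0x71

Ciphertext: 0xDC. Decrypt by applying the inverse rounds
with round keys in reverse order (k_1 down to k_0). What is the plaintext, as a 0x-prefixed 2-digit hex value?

s_0 = ciphertext = 0xDC
s_1 = InvRound(s_0, k_1) = 0x2D
s_2 = InvRound(s_1, k_0) = 0x32

0x32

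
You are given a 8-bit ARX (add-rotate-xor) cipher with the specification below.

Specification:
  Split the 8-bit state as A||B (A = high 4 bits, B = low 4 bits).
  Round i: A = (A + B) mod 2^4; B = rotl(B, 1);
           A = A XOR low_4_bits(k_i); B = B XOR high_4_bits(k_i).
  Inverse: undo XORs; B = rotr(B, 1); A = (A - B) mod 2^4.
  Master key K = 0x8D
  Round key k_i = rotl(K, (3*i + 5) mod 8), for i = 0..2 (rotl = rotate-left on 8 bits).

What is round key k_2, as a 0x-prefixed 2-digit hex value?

K = 0x8D
k_0 = rotl(K, (3*0+5) mod 8) = rotl(K, 5) = 0xB1
k_1 = rotl(K, (3*1+5) mod 8) = rotl(K, 0) = 0x8D
k_2 = rotl(K, (3*2+5) mod 8) = rotl(K, 3) = 0x6C

0x6C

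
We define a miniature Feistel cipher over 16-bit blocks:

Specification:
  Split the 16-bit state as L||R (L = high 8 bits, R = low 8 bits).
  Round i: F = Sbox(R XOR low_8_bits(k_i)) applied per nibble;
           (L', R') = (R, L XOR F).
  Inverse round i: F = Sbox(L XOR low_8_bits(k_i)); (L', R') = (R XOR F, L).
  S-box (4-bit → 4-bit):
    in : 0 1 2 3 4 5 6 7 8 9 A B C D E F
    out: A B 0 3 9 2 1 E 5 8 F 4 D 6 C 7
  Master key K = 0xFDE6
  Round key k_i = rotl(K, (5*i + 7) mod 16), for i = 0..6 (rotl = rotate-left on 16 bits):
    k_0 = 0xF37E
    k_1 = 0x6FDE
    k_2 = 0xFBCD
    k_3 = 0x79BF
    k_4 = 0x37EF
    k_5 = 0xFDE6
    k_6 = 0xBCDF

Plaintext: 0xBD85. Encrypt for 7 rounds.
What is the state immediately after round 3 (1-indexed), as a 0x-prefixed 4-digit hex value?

0x3BB8

s_0 = plaintext = 0xBD85
s_1 = Round(s_0, k_0) = 0x85C9
s_2 = Round(s_1, k_1) = 0xC93B
s_3 = Round(s_2, k_2) = 0x3BB8
s_4 = Round(s_3, k_3) = 0xB895
s_5 = Round(s_4, k_4) = 0x9557
s_6 = Round(s_5, k_5) = 0x57DE
s_7 = Round(s_6, k_6) = 0xDEFC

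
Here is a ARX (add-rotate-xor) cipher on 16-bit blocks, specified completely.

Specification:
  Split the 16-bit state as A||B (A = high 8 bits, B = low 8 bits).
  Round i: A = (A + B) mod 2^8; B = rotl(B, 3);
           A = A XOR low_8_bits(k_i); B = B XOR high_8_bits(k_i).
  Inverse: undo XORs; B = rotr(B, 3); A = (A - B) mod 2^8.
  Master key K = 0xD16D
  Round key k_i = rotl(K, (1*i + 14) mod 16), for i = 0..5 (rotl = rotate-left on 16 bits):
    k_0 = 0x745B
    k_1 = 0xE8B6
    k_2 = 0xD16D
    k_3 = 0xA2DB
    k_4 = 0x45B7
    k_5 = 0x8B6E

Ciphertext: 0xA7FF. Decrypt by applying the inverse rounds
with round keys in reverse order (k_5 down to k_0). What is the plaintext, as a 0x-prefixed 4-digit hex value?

0x2578

s_0 = ciphertext = 0xA7FF
s_1 = InvRound(s_0, k_5) = 0x3B8E
s_2 = InvRound(s_1, k_4) = 0x1379
s_3 = InvRound(s_2, k_3) = 0x4D7B
s_4 = InvRound(s_3, k_2) = 0xCB55
s_5 = InvRound(s_4, k_1) = 0xC6B7
s_6 = InvRound(s_5, k_0) = 0x2578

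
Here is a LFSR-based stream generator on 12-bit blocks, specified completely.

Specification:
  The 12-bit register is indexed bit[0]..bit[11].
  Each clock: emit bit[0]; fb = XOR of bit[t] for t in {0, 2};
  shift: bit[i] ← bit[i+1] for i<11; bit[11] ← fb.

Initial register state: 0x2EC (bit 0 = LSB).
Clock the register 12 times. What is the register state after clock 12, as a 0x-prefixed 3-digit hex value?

reg_0 = 0x2EC
clock 1: out=0, reg = 0x976
clock 2: out=0, reg = 0xCBB
clock 3: out=1, reg = 0xE5D
clock 4: out=1, reg = 0x72E
clock 5: out=0, reg = 0xB97
clock 6: out=1, reg = 0x5CB
clock 7: out=1, reg = 0xAE5
clock 8: out=1, reg = 0x572
clock 9: out=0, reg = 0x2B9
clock 10: out=1, reg = 0x95C
clock 11: out=0, reg = 0xCAE
clock 12: out=0, reg = 0xE57

0xE57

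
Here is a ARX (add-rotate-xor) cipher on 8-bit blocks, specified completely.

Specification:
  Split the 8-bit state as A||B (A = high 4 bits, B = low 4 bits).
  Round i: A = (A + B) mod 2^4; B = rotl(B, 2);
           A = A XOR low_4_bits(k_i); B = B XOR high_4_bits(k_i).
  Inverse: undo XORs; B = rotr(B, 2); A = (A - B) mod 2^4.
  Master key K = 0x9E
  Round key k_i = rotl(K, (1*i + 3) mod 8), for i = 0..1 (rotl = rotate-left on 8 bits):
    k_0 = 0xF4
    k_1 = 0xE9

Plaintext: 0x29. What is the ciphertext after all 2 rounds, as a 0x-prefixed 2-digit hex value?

0x18

s_0 = plaintext = 0x29
s_1 = Round(s_0, k_0) = 0xF9
s_2 = Round(s_1, k_1) = 0x18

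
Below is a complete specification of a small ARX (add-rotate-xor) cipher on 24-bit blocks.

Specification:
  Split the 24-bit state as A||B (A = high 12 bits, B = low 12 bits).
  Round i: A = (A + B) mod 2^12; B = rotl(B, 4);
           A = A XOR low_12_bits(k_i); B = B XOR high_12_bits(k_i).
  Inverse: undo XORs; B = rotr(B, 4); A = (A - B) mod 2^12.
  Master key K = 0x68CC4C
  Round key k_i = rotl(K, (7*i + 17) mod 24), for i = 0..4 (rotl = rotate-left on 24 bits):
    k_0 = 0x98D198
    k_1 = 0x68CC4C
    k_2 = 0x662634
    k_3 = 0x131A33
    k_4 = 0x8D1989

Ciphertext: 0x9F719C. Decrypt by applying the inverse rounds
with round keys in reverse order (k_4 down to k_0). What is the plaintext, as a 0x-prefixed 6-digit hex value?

0x5046F6

s_0 = ciphertext = 0x9F719C
s_1 = InvRound(s_0, k_4) = 0x2EAD94
s_2 = InvRound(s_1, k_3) = 0x30F5CA
s_3 = InvRound(s_2, k_2) = 0xD0183A
s_4 = InvRound(s_3, k_1) = 0xA626EB
s_5 = InvRound(s_4, k_0) = 0x5046F6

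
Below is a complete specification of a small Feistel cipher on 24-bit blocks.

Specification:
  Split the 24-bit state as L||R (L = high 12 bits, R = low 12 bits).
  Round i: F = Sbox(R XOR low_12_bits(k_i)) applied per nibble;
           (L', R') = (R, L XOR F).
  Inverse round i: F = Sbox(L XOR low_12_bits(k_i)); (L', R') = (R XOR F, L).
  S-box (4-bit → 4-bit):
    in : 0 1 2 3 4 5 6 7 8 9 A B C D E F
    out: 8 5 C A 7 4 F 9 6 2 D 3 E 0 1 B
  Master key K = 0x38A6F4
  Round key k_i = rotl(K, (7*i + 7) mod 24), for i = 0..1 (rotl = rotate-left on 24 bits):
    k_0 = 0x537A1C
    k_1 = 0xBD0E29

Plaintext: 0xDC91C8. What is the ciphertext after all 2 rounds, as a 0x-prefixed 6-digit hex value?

0xECE9D1

s_0 = plaintext = 0xDC91C8
s_1 = Round(s_0, k_0) = 0x1C8ECE
s_2 = Round(s_1, k_1) = 0xECE9D1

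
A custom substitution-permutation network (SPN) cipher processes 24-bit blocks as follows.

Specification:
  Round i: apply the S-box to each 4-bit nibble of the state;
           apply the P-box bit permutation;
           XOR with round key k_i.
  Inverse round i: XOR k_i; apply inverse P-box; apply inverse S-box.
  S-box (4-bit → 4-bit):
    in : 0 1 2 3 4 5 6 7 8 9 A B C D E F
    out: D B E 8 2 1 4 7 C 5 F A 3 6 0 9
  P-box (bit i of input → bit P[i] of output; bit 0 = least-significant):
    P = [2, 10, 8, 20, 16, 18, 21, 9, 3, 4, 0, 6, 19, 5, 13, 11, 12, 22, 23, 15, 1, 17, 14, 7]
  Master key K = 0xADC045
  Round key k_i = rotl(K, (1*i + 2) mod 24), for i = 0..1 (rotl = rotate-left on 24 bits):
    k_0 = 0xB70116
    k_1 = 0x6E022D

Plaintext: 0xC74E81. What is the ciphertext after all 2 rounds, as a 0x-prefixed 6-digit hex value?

0x741910

s_0 = plaintext = 0xC74E81
s_1 = Round(s_0, k_0) = 0x451730
s_2 = Round(s_1, k_1) = 0x741910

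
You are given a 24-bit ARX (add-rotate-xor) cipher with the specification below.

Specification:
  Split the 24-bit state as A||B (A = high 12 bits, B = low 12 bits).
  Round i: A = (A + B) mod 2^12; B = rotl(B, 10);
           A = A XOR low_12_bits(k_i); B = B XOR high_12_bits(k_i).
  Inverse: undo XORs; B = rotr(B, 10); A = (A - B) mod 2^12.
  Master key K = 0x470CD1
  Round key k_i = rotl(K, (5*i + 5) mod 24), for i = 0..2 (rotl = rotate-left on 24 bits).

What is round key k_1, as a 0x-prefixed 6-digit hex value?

K = 0x470CD1
k_0 = rotl(K, (5*0+5) mod 24) = rotl(K, 5) = 0xE19A28
k_1 = rotl(K, (5*1+5) mod 24) = rotl(K, 10) = 0x33451C

0x33451C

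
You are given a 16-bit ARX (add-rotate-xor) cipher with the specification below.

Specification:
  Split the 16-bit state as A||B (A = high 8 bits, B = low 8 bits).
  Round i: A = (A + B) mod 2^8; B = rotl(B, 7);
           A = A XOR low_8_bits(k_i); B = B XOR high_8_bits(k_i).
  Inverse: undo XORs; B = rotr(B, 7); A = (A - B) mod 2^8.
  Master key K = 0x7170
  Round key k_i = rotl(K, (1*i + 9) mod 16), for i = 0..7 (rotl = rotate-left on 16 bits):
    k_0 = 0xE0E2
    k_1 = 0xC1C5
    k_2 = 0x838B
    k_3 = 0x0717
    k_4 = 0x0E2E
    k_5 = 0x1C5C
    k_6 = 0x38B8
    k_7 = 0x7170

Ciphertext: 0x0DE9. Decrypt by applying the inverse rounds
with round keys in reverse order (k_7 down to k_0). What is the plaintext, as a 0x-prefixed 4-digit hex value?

s_0 = ciphertext = 0x0DE9
s_1 = InvRound(s_0, k_7) = 0x4C31
s_2 = InvRound(s_1, k_6) = 0xE212
s_3 = InvRound(s_2, k_5) = 0xA21C
s_4 = InvRound(s_3, k_4) = 0x6824
s_5 = InvRound(s_4, k_3) = 0x3946
s_6 = InvRound(s_5, k_2) = 0x278B
s_7 = InvRound(s_6, k_1) = 0x4E94
s_8 = InvRound(s_7, k_0) = 0xC4E8

0xC4E8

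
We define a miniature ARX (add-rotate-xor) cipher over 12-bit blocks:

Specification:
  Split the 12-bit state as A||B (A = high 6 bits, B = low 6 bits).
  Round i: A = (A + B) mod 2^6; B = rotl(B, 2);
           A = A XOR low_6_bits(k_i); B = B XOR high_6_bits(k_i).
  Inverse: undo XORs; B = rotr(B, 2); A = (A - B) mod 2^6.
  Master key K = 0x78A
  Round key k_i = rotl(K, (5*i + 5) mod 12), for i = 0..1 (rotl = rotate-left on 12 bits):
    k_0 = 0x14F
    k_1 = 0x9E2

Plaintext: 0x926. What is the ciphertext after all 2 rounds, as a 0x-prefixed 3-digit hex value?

s_0 = plaintext = 0x926
s_1 = Round(s_0, k_0) = 0x15F
s_2 = Round(s_1, k_1) = 0x19A

0x19A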